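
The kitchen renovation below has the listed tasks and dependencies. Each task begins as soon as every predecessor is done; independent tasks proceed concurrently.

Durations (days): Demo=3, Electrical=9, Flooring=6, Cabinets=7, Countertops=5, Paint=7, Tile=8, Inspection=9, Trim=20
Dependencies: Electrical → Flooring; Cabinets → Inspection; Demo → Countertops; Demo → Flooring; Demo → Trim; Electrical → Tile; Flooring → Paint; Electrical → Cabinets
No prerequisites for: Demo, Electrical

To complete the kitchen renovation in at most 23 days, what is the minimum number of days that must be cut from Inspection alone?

Current finish: 25 days; target: 23.
Inspection is on every critical path, so each day cut from Inspection cuts the finish by one (this holds down to a finish of 23).
Need 25 − 23 = 2 days off Inspection → Inspection becomes 7 days, finish becomes 23.

2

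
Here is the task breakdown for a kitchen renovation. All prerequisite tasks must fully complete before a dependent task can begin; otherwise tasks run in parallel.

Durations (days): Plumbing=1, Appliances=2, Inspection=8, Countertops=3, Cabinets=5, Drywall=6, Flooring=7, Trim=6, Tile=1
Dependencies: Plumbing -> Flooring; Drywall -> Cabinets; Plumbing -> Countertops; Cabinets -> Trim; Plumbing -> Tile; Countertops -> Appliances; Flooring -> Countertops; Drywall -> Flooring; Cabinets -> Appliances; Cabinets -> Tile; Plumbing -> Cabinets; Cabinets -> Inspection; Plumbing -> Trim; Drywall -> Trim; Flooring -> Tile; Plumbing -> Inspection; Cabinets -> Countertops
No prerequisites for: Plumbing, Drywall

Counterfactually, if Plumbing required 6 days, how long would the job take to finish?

Actual critical path: Drywall→Cabinets→Inspection = 6+5+8 = 19 ⇒ 19 days.
Plumbing is off the critical path — its longest chain is 14 days, giving 5 of slack.
The binding chain switches to Plumbing→Cabinets→Inspection = 6+5+8 = 19; finish 19 days.

19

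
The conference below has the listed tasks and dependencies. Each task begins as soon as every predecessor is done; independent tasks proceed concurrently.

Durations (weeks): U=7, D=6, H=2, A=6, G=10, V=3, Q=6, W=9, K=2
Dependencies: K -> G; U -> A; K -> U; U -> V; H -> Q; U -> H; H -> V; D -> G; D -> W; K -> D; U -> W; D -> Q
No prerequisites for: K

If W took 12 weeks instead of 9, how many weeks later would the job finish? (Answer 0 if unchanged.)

Actual critical path: K→U→W = 2+7+9 = 18 ⇒ 18 weeks.
Since W is critical, the +3 change carries straight to that chain (now 21 weeks).
The critical path is still K→U→W; finish is now 21 weeks.
Change in finish: 21 − 18 = +3 weeks.

3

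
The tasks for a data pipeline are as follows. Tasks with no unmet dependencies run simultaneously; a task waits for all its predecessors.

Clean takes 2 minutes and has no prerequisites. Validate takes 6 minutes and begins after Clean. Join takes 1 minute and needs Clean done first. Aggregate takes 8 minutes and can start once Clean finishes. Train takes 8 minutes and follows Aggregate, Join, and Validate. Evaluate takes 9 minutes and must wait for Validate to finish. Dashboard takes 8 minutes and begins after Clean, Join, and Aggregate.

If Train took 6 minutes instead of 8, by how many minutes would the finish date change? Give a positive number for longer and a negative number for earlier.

Critical path before the change: Clean→Aggregate→Train = 2+8+8 = 18 giving 18 minutes.
Train is on the critical path; changing it to 6 makes that path 16 minutes.
Now Clean→Aggregate→Dashboard = 2+8+8 = 18 is longest, so the finish becomes 18 minutes.
Change in finish: 18 − 18 = +0 minutes.

0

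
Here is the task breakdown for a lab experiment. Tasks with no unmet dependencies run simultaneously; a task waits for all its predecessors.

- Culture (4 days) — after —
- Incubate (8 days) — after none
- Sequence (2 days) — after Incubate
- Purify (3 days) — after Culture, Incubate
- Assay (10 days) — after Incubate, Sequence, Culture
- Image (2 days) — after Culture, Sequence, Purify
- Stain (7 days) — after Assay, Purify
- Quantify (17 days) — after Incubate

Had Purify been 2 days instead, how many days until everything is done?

27

Critical path before the change: Incubate→Sequence→Assay→Stain = 8+2+10+7 = 27 giving 27 days.
The longest path through Purify is only 18 days, so Purify has float 9.
That remains the longest chain; total 27 days.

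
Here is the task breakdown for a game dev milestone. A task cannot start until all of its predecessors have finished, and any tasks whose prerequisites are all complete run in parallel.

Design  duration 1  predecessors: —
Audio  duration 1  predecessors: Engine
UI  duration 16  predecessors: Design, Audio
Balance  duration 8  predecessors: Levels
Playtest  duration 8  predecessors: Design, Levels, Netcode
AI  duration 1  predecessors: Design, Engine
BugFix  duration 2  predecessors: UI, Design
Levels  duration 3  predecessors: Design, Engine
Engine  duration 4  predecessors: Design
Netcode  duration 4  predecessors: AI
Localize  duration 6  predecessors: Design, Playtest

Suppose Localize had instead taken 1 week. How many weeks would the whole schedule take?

24

Baseline: Design→Engine→AI→Netcode→Playtest→Localize = 1+4+1+4+8+6 = 24 → 24 weeks.
Localize lies on that path, so at 1 week the path becomes 19 weeks.
The binding chain switches to Design→Engine→Audio→UI→BugFix = 1+4+1+16+2 = 24; finish 24 weeks.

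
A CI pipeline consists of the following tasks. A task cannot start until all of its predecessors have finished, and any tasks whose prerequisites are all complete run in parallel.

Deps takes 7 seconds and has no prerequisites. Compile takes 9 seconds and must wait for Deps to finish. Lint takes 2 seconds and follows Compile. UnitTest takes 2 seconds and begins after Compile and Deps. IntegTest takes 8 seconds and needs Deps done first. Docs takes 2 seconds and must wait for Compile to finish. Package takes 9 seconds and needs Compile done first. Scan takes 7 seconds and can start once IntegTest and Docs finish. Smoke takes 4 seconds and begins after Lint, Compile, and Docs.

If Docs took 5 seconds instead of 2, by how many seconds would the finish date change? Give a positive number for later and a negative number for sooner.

3

Baseline: Deps→Compile→Docs→Scan = 7+9+2+7 = 25 → 25 seconds.
Docs lies on that path, so at 5 seconds the path becomes 28 seconds.
That remains the longest chain; total 28 seconds.
Change in finish: 28 − 25 = +3 seconds.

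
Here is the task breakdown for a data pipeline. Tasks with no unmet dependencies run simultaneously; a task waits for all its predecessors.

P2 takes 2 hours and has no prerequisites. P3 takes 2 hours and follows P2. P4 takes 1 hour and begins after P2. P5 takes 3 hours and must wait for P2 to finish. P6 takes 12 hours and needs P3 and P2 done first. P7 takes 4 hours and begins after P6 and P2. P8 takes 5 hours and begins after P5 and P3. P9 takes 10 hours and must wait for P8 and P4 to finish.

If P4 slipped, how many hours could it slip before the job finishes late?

The longest chain is P2→P3→P6→P7 = 2+2+12+4 = 20; overall finish 20 hours.
P4 finishes as early as 3 and must finish by 10.
Float = 20 − 13 = 7.

7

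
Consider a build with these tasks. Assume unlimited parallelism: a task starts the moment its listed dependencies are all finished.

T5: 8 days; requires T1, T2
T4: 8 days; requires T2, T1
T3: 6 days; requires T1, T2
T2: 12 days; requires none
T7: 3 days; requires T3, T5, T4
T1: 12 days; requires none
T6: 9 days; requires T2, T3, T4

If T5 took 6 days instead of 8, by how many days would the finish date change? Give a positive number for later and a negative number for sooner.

Critical path before the change: T1→T4→T6 = 12+8+9 = 29 giving 29 days.
The longest path through T5 is only 23 days, so T5 has float 6.
No other chain overtakes it, so the finish is 29 days.
Change in finish: 29 − 29 = +0 days.

0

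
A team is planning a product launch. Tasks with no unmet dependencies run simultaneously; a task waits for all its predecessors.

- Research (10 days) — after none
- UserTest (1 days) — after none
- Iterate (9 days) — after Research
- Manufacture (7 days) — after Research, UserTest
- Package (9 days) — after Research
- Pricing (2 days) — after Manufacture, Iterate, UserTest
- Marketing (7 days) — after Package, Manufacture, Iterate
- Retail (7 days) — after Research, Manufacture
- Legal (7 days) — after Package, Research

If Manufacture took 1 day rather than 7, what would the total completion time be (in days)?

Critical path before the change: Research→Iterate→Marketing = 10+9+7 = 26 giving 26 days.
Manufacture has 2 days of float (longest path through it is 24).
No other chain overtakes it, so the finish is 26 days.

26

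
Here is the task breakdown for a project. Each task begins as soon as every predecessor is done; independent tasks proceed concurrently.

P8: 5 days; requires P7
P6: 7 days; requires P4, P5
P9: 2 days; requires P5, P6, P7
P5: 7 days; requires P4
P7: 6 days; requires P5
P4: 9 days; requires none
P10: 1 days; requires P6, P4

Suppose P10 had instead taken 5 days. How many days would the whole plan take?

As given, the longest chain is P4→P5→P7→P8 = 9+7+6+5 = 27, so the finish is 27 days.
The longest path through P10 is only 24 days, so P10 has float 3.
Now P4→P5→P6→P10 = 9+7+7+5 = 28 is longest, so the finish becomes 28 days.

28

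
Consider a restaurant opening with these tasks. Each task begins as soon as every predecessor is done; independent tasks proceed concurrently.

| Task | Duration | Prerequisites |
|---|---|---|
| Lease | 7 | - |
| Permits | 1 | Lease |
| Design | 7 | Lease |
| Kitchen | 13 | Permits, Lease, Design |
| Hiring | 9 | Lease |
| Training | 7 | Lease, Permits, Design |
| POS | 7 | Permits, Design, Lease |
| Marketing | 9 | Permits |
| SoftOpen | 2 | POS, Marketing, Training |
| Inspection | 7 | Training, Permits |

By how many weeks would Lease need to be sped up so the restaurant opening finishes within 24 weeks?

Current finish: 28 weeks; target: 24.
Lease is on every critical path, so each week cut from Lease cuts the finish by one (this holds down to a finish of 22).
Need 28 − 24 = 4 weeks off Lease → Lease becomes 3 weeks, finish becomes 24.

4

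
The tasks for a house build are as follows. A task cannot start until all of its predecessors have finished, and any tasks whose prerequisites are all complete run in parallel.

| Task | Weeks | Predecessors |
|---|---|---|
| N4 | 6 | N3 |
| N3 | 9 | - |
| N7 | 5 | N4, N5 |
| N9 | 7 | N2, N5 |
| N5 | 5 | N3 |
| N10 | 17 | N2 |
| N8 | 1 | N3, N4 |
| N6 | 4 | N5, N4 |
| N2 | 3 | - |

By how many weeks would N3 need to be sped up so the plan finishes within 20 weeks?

Current finish: 21 weeks; target: 20.
N3 is on every critical path, so each week cut from N3 cuts the finish by one (this holds down to a finish of 20).
Need 21 − 20 = 1 week off N3 → N3 becomes 8 weeks, finish becomes 20.

1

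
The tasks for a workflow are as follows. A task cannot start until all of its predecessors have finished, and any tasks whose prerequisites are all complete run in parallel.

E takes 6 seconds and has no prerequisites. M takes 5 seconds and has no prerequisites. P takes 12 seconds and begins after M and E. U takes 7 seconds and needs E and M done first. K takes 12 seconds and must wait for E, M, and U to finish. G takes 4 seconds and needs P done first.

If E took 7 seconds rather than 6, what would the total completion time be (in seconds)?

26

Baseline: E→U→K = 6+7+12 = 25 → 25 seconds.
E lies on that path, so at 7 seconds the path becomes 26 seconds.
The critical path is still E→U→K; finish is now 26 seconds.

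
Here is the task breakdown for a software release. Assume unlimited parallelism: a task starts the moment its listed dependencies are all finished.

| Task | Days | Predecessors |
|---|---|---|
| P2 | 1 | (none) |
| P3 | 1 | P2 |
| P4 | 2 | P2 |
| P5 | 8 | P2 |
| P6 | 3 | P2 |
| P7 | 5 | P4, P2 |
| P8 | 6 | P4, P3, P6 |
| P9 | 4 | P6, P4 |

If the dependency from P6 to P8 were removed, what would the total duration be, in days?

9

Before: longest chain P2→P6→P8 = 1+3+6 = 10, finish 10.
Without P6→P8, P8's earliest start moves from 4 to 3.
New critical path: P2→P4→P8 = 1+2+6 = 9 ⇒ 9 days.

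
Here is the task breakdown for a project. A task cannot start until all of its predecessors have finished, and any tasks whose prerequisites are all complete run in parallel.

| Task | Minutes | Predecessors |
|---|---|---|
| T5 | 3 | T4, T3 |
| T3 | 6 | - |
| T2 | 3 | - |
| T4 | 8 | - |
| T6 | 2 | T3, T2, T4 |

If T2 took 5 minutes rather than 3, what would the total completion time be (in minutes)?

As given, the longest chain is T4→T5 = 8+3 = 11, so the finish is 11 minutes.
T2 is off the critical path — its longest chain is 5 minutes, giving 6 of slack.
No other chain overtakes it, so the finish is 11 minutes.

11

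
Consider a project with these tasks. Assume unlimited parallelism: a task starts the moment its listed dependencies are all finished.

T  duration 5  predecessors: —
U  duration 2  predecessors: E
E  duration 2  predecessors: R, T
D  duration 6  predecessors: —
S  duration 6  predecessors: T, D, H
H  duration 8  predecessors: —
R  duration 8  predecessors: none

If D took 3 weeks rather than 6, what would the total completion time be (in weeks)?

Critical path before the change: H→S = 8+6 = 14 giving 14 weeks.
D is off the critical path — its longest chain is 12 weeks, giving 2 of slack.
That remains the longest chain; total 14 weeks.

14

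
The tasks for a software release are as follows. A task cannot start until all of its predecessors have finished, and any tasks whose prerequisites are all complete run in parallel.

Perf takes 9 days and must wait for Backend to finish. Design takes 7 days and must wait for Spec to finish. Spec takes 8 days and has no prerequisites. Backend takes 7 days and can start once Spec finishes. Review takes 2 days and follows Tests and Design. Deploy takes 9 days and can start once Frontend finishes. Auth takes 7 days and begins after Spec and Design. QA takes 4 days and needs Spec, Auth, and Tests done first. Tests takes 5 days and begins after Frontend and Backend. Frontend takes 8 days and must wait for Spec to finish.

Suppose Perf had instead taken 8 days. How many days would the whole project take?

The binding path is Spec→Design→Auth→QA = 8+7+7+4 = 26; finish at 26 days.
Perf is off the critical path — its longest chain is 24 days, giving 2 of slack.
That remains the longest chain; total 26 days.

26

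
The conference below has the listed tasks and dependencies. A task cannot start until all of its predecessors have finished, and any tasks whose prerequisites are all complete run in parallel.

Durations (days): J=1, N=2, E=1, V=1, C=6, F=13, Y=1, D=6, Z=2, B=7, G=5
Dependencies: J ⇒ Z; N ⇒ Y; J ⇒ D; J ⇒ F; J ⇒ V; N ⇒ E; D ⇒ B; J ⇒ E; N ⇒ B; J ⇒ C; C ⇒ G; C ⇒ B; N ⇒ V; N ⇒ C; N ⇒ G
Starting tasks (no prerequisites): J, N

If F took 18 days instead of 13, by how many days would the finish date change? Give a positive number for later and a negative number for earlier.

4

Baseline: N→C→B = 2+6+7 = 15 → 15 days.
The longest path through F is only 14 days, so F has float 1.
Now J→F = 1+18 = 19 is longest, so the finish becomes 19 days.
Change in finish: 19 − 15 = +4 days.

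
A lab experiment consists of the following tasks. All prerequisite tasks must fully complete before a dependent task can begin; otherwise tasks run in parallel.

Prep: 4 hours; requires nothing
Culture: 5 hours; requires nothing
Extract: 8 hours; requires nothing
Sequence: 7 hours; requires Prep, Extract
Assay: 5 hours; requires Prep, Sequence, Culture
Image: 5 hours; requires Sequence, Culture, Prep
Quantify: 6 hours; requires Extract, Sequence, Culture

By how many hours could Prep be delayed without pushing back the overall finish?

The longest chain is Extract→Sequence→Quantify = 8+7+6 = 21; overall finish 21 hours.
Longest path through Prep: 17 hours (earliest finish 4, latest finish 8).
Float = 21 − 17 = 4.

4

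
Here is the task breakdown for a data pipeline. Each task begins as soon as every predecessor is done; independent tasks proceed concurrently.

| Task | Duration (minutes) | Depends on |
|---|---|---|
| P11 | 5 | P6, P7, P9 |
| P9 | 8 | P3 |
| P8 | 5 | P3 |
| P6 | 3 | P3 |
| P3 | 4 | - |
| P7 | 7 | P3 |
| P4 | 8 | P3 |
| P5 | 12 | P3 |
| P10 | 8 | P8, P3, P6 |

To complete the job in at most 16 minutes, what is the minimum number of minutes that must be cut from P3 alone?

Current finish: 17 minutes; target: 16.
P3 is on every critical path, so each minute cut from P3 cuts the finish by one (this holds down to a finish of 14).
Need 17 − 16 = 1 minute off P3 → P3 becomes 3 minutes, finish becomes 16.

1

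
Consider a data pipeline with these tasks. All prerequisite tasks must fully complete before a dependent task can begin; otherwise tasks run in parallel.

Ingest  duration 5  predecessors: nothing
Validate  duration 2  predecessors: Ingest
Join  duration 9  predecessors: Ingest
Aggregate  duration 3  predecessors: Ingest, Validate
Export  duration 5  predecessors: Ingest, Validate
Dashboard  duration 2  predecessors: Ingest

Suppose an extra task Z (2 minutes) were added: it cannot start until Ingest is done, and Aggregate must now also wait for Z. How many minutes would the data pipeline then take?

14

Originally the data pipeline takes 14 minutes.
With Z inserted, Aggregate now waits for max(Ingest, Validate, Z).
New critical path: Ingest→Join = 5+9 = 14 ⇒ 14 minutes.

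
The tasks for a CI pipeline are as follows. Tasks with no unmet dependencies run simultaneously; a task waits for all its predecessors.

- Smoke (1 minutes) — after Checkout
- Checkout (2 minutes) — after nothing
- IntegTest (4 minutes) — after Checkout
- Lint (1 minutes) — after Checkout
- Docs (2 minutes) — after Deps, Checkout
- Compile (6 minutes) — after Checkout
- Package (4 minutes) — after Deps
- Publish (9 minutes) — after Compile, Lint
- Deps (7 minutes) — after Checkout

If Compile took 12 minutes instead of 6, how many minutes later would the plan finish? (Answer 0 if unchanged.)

The binding path is Checkout→Compile→Publish = 2+6+9 = 17; finish at 17 minutes.
Since Compile is critical, the +6 change carries straight to that chain (now 23 minutes).
No other chain overtakes it, so the finish is 23 minutes.
Change in finish: 23 − 17 = +6 minutes.

6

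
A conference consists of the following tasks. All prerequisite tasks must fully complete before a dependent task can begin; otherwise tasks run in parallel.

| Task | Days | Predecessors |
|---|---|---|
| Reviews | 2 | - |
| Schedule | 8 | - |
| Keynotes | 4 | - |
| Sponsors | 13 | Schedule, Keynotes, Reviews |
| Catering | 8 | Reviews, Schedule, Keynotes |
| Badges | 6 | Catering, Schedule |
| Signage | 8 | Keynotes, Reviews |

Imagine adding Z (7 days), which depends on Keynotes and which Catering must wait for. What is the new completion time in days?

25

Originally the job takes 22 days.
With Z inserted, Catering now waits for max(Reviews, Schedule, Keynotes, Z).
New critical path: Keynotes→Z→Catering→Badges = 4+7+8+6 = 25 ⇒ 25 days.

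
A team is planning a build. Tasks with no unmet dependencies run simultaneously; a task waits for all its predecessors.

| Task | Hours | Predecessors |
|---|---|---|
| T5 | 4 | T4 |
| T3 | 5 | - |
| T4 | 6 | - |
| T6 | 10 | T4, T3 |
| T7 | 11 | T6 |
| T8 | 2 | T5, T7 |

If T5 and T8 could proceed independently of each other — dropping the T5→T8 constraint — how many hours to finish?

Before: longest chain T4→T6→T7→T8 = 6+10+11+2 = 29, finish 29.
Dropping T5→T8 doesn't change T8's earliest start (27); another predecessor still binds.
The longest chain is now T4→T6→T7→T8 = 6+10+11+2 = 29, so the build takes 29 hours.

29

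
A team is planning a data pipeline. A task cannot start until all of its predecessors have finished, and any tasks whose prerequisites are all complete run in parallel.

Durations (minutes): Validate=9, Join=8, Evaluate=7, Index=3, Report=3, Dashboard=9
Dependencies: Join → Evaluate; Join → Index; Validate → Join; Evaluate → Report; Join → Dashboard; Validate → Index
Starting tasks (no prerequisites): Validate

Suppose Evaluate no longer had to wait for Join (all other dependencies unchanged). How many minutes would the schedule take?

26

With the dependency in place, Validate→Join→Evaluate→Report = 9+8+7+3 = 27 sets the finish at 27 minutes.
Without Join→Evaluate, Evaluate's earliest start moves from 17 to 0.
The longest chain is now Validate→Join→Dashboard = 9+8+9 = 26, so the schedule takes 26 minutes.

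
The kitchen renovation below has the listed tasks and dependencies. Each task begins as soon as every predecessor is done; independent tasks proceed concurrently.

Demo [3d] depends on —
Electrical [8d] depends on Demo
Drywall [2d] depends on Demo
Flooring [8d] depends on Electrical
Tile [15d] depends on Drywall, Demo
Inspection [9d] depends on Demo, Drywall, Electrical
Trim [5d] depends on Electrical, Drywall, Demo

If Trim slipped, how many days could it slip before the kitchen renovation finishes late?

4

Demo→Electrical→Inspection = 3+8+9 = 20 sets the makespan at 20 days.
Longest path through Trim: 16 days (earliest finish 16, latest finish 20).
Float = 20 − 16 = 4.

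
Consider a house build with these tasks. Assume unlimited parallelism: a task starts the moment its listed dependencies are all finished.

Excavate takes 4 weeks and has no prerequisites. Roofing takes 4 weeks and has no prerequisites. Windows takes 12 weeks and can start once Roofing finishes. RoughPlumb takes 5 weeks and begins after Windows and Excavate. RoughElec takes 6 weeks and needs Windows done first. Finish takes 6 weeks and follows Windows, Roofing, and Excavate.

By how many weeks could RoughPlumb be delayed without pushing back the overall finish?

The longest chain is Roofing→Windows→RoughElec = 4+12+6 = 22; overall finish 22 weeks.
RoughPlumb finishes as early as 21 and must finish by 22.
Slack of RoughPlumb = 17 − 16 = 1 week.

1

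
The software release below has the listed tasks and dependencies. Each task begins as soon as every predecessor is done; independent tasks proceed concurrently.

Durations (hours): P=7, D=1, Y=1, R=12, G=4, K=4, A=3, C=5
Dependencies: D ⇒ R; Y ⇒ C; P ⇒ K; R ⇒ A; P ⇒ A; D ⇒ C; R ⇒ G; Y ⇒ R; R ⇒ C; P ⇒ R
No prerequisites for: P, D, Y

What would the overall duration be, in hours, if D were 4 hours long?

As given, the longest chain is P→R→C = 7+12+5 = 24, so the finish is 24 hours.
D is off the critical path — its longest chain is 18 hours, giving 6 of slack.
That remains the longest chain; total 24 hours.

24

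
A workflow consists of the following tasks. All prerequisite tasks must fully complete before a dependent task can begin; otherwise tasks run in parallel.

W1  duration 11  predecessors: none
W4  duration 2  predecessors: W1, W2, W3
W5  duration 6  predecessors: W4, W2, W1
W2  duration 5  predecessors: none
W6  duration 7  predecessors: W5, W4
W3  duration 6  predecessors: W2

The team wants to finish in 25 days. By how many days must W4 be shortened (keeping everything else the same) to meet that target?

1

Current finish: 26 days; target: 25.
W4 is on every critical path, so each day cut from W4 cuts the finish by one (this holds down to a finish of 25).
Need 26 − 25 = 1 day off W4 → W4 becomes 1 day, finish becomes 25.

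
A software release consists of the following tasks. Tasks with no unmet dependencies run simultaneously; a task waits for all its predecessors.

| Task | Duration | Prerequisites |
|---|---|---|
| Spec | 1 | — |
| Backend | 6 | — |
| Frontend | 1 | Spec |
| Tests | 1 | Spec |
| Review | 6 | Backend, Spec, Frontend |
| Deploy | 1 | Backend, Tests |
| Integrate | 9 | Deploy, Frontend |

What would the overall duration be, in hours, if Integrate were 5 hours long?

12

Actual critical path: Backend→Deploy→Integrate = 6+1+9 = 16 ⇒ 16 hours.
Integrate lies on that path, so at 5 hours the path becomes 12 hours.
New critical path: Backend→Review = 6+6 = 12 ⇒ 12 hours.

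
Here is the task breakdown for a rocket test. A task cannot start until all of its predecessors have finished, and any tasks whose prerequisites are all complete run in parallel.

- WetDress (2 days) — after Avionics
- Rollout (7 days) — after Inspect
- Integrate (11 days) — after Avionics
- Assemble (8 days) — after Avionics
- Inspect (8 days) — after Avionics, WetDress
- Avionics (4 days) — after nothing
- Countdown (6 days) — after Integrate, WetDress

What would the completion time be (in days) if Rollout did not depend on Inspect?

21

Before: longest chain Avionics→WetDress→Inspect→Rollout = 4+2+8+7 = 21, finish 21.
Without Inspect→Rollout, Rollout's earliest start moves from 14 to 0.
After: Avionics→Integrate→Countdown = 4+11+6 = 21 → 21 days.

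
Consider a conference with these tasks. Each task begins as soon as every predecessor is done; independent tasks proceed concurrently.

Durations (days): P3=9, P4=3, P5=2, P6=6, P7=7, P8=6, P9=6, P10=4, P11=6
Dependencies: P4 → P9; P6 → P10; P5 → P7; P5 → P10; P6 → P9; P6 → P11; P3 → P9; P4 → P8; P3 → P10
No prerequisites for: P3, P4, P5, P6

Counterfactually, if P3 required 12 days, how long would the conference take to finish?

18

As given, the longest chain is P3→P9 = 9+6 = 15, so the finish is 15 days.
Since P3 is critical, the +3 change carries straight to that chain (now 18 days).
The critical path is still P3→P9; finish is now 18 days.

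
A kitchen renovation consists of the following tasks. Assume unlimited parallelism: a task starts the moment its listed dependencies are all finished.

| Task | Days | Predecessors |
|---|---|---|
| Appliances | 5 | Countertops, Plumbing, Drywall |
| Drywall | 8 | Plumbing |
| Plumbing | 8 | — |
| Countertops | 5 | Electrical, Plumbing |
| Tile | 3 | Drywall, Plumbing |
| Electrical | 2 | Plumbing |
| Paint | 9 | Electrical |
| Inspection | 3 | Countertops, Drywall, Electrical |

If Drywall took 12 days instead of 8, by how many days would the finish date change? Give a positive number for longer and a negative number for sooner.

Baseline: Plumbing→Drywall→Appliances = 8+8+5 = 21 → 21 days.
Since Drywall is critical, the +4 change carries straight to that chain (now 25 days).
That remains the longest chain; total 25 days.
Change in finish: 25 − 21 = +4 days.

4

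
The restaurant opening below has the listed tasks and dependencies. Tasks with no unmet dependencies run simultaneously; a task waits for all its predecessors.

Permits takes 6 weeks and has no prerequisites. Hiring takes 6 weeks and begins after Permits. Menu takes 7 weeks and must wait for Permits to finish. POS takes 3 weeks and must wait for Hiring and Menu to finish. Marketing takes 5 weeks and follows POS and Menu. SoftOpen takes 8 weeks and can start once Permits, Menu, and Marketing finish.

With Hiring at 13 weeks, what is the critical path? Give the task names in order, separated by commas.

Critical path before the change: Permits→Menu→POS→Marketing→SoftOpen = 6+7+3+5+8 = 29 giving 29 weeks.
The longest path through Hiring is only 28 weeks, so Hiring has float 1.
Now Permits→Hiring→POS→Marketing→SoftOpen = 6+13+3+5+8 = 35 is longest, so the finish becomes 35 weeks.

Permits, Hiring, POS, Marketing, SoftOpen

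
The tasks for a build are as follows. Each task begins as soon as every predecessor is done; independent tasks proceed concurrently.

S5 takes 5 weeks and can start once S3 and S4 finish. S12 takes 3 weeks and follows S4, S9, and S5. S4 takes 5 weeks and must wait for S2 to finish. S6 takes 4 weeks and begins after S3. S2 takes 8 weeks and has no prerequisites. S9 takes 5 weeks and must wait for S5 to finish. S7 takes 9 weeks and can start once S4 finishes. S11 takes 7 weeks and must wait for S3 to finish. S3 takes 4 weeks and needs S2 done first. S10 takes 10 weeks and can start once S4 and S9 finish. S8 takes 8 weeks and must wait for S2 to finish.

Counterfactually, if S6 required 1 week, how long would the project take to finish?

33

Actual critical path: S2→S4→S5→S9→S10 = 8+5+5+5+10 = 33 ⇒ 33 weeks.
S6 has 17 weeks of float (longest path through it is 16).
No other chain overtakes it, so the finish is 33 weeks.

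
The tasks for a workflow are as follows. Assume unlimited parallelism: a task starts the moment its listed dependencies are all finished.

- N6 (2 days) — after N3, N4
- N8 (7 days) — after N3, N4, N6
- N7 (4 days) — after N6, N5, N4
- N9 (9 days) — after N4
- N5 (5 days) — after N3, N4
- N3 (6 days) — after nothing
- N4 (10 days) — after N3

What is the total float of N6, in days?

N3→N4→N5→N7 = 6+10+5+4 = 25 sets the makespan at 25 days.
N6 finishes as early as 18 and must finish by 18.
Slack of N6 = 16 − 16 = 0 days.

0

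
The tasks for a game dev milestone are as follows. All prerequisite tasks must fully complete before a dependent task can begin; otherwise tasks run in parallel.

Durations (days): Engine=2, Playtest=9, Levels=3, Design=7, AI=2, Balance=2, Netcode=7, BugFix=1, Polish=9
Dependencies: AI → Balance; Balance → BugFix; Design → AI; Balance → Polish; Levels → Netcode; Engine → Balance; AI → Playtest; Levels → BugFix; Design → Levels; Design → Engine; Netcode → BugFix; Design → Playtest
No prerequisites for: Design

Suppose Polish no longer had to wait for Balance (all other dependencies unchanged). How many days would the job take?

18

Before: longest chain Design→Engine→Balance→Polish = 7+2+2+9 = 20, finish 20.
Without Balance→Polish, Polish's earliest start moves from 11 to 0.
After: Design→Levels→Netcode→BugFix = 7+3+7+1 = 18 → 18 days.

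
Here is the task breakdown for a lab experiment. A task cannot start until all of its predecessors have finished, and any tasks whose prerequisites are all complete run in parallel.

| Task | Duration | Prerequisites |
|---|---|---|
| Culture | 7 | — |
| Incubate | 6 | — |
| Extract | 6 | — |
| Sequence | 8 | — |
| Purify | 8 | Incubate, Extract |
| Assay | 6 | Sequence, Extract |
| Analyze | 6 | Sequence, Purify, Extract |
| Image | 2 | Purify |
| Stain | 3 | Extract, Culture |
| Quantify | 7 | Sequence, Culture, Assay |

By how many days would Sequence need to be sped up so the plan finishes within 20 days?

1

Current finish: 21 days; target: 20.
Sequence is on every critical path, so each day cut from Sequence cuts the finish by one (this holds down to a finish of 20).
Need 21 − 20 = 1 day off Sequence → Sequence becomes 7 days, finish becomes 20.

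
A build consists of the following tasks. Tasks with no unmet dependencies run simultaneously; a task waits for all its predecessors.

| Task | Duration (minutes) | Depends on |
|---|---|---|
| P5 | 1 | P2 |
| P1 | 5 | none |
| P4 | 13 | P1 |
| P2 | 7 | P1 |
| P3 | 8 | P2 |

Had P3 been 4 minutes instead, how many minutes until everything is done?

Baseline: P1→P2→P3 = 5+7+8 = 20 → 20 minutes.
Since P3 is critical, the -4 change carries straight to that chain (now 16 minutes).
Now P1→P4 = 5+13 = 18 is longest, so the finish becomes 18 minutes.

18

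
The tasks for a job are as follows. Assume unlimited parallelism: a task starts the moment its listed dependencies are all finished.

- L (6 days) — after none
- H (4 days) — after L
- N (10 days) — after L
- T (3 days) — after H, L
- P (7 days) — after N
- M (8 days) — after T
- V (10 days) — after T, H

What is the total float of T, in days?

0

L→H→T→V = 6+4+3+10 = 23 sets the makespan at 23 days.
Longest path through T: 23 days (earliest finish 13, latest finish 13).
Slack of T = 10 − 10 = 0 days.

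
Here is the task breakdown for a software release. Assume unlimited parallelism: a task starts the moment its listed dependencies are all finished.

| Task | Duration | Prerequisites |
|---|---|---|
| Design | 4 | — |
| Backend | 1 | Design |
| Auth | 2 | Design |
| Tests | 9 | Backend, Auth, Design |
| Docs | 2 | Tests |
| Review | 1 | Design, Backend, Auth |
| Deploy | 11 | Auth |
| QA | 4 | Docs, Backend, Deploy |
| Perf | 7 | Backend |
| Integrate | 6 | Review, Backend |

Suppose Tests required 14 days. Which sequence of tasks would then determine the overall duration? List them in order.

Design, Auth, Tests, Docs, QA

Critical path before the change: Design→Auth→Tests→Docs→QA = 4+2+9+2+4 = 21 giving 21 days.
Since Tests is critical, the +5 change carries straight to that chain (now 26 days).
The critical path is still Design→Auth→Tests→Docs→QA; finish is now 26 days.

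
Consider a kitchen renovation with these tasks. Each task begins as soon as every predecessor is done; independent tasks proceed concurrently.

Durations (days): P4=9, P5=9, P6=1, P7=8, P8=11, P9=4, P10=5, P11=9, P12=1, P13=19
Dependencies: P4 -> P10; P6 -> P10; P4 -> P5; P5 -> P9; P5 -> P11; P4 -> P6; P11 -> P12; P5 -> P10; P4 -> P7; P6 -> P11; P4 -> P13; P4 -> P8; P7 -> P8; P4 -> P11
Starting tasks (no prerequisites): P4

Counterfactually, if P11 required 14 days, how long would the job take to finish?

Actual critical path: P4→P5→P11→P12 = 9+9+9+1 = 28 ⇒ 28 days.
P11 is on the critical path; changing it to 14 makes that path 33 days.
No other chain overtakes it, so the finish is 33 days.

33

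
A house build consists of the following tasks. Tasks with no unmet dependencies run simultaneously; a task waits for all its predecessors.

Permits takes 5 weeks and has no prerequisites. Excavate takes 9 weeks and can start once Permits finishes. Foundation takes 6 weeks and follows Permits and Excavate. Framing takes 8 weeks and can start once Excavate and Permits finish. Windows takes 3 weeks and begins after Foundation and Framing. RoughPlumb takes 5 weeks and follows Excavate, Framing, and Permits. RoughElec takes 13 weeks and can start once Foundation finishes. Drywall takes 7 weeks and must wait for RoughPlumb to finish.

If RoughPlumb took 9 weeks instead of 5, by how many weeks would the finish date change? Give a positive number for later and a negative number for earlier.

As given, the longest chain is Permits→Excavate→Framing→RoughPlumb→Drywall = 5+9+8+5+7 = 34, so the finish is 34 weeks.
RoughPlumb is on the critical path; changing it to 9 makes that path 38 weeks.
No other chain overtakes it, so the finish is 38 weeks.
Change in finish: 38 − 34 = +4 weeks.

4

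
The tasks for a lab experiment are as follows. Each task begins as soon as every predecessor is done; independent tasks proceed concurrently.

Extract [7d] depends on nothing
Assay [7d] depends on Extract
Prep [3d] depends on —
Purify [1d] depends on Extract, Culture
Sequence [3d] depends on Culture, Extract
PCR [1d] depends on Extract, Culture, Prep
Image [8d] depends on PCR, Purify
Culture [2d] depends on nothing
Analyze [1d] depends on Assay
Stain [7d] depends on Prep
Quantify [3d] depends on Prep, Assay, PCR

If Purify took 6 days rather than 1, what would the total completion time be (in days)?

21

The binding path is Extract→Assay→Quantify = 7+7+3 = 17; finish at 17 days.
Purify has 1 day of float (longest path through it is 16).
Now Extract→Purify→Image = 7+6+8 = 21 is longest, so the finish becomes 21 days.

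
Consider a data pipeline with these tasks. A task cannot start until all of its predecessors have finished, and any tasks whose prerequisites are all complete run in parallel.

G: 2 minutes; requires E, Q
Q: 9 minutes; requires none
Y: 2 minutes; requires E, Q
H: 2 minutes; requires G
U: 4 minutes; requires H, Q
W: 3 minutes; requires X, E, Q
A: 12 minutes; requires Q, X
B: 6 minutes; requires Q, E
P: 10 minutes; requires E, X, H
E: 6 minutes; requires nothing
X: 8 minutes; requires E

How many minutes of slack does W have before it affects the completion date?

Critical path: E→X→A = 6+8+12 = 26, so the finish is 26 minutes.
The longest chain containing W totals 17 minutes.
Float = 26 − 17 = 9.

9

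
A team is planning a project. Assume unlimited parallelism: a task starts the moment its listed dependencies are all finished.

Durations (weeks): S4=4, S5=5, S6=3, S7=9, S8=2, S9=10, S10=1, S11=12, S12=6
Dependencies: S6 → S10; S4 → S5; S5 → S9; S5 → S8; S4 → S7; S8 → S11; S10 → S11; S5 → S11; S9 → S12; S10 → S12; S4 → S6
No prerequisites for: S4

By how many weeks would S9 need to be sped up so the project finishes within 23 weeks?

Current finish: 25 weeks; target: 23.
S9 is on every critical path, so each week cut from S9 cuts the finish by one (this holds down to a finish of 23).
Need 25 − 23 = 2 weeks off S9 → S9 becomes 8 weeks, finish becomes 23.

2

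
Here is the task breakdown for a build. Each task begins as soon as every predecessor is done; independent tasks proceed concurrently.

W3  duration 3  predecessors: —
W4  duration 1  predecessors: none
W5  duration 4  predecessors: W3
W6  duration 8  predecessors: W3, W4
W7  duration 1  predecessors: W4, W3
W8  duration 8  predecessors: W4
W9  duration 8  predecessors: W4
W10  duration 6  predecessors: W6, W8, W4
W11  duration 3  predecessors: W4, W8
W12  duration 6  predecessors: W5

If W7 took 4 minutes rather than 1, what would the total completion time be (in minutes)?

17

The binding path is W3→W6→W10 = 3+8+6 = 17; finish at 17 minutes.
W7 is off the critical path — its longest chain is 4 minutes, giving 13 of slack.
No other chain overtakes it, so the finish is 17 minutes.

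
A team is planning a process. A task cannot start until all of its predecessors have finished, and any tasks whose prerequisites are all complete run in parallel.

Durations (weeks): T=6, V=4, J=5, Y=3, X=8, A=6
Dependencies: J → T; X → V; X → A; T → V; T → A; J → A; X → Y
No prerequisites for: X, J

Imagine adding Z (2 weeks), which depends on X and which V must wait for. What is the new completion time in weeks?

Originally the project takes 17 weeks.
With Z inserted, V now waits for max(X, T, Z).
New critical path: J→T→A = 5+6+6 = 17 ⇒ 17 weeks.

17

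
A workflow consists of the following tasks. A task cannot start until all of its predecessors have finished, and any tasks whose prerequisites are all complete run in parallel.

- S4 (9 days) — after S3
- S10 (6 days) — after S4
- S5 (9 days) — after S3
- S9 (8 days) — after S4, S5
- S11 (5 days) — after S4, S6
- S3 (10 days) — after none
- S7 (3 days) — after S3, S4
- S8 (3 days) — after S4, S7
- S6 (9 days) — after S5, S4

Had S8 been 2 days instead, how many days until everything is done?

Critical path before the change: S3→S4→S6→S11 = 10+9+9+5 = 33 giving 33 days.
S8 has 8 days of float (longest path through it is 25).
That remains the longest chain; total 33 days.

33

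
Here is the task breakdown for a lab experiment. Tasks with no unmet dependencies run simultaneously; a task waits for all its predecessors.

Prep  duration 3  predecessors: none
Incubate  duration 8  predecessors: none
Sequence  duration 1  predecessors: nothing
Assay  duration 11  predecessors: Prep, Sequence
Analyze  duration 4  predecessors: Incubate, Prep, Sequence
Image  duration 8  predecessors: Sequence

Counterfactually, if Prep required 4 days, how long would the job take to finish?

Critical path before the change: Prep→Assay = 3+11 = 14 giving 14 days.
Since Prep is critical, the +1 change carries straight to that chain (now 15 days).
That remains the longest chain; total 15 days.

15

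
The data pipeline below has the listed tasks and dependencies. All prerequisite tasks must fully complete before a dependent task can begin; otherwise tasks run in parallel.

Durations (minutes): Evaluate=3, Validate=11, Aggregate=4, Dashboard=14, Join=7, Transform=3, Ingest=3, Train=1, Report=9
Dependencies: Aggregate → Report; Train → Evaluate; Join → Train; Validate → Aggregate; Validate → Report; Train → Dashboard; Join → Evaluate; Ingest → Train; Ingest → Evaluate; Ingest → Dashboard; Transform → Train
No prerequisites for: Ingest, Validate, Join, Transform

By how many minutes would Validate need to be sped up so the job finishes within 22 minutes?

2

Current finish: 24 minutes; target: 22.
Validate is on every critical path, so each minute cut from Validate cuts the finish by one (this holds down to a finish of 22).
Need 24 − 22 = 2 minutes off Validate → Validate becomes 9 minutes, finish becomes 22.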